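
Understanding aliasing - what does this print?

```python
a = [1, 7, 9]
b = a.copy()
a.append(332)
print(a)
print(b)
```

Key concept: list.copy() creates independent copy.
Step by step:
`a = [1, 7, 9]` → a = [1, 7, 9]
`b = a.copy()` → b = [1, 7, 9]
`a.append(332)` → a = [1, 7, 9, 332]
`print(a)` → prints [1, 7, 9, 332]
`print(b)` → prints [1, 7, 9]

Answer:
[1, 7, 9, 332]
[1, 7, 9]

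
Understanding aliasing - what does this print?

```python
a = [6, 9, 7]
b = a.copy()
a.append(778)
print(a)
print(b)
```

Key concept: list.copy() creates independent copy.
Step by step:
`a = [6, 9, 7]` → a = [6, 9, 7]
`b = a.copy()` → b = [6, 9, 7]
`a.append(778)` → a = [6, 9, 7, 778]
`print(a)` → prints [6, 9, 7, 778]
`print(b)` → prints [6, 9, 7]

Answer:
[6, 9, 7, 778]
[6, 9, 7]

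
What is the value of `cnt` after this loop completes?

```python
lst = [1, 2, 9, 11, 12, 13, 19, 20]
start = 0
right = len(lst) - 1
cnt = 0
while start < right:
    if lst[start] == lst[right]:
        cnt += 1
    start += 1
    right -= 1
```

Count matching pairs from ends
`cnt` takes the values: 0

Answer: 0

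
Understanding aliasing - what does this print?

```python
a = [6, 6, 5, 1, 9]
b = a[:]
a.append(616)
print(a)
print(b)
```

Key concept: slice [:] creates copy.
Step by step:
`a = [6, 6, 5, 1, 9]` → a = [6, 6, 5, 1, 9]
`b = a[:]` → b = [6, 6, 5, 1, 9]
`a.append(616)` → a = [6, 6, 5, 1, 9, 616]
`print(a)` → prints [6, 6, 5, 1, 9, 616]
`print(b)` → prints [6, 6, 5, 1, 9]

Answer:
[6, 6, 5, 1, 9, 616]
[6, 6, 5, 1, 9]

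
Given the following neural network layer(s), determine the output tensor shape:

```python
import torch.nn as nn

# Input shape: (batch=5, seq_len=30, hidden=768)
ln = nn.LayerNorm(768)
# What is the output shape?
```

Input: (5, 30, 768) -> Output: (5, 30, 768)

Answer: (5, 30, 768)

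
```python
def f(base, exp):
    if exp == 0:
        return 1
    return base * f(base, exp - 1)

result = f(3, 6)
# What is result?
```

f(3, 6) = 3 * 3 * 3 * 3 * 3 * 3 = 729

Answer: 729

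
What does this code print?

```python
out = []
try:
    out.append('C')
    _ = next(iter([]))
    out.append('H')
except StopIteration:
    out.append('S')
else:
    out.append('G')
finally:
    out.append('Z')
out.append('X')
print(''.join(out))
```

Execution trace: 'C' (try body) → 'S' (except StopIteration) → 'Z' (finally) → 'X' (after the try/except). Output: CSZX

Answer: CSZX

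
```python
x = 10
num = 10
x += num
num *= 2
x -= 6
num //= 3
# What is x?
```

Trace:
`x = 10` → x = 10
`num = 10` → num = 10
`x += num` → x = 20
`num *= 2` → num = 20
`x -= 6` → x = 14
`num //= 3` → num = 6
So x = 14

Answer: 14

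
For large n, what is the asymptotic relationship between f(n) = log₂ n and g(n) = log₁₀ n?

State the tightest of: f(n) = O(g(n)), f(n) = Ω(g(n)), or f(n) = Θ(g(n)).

log₂ n vs log₁₀ n: f(n) = Θ(g(n)) — they are asymptotically equivalent (log bases differ by a constant factor).

Answer: f(n) = Θ(g(n)) — they are asymptotically equivalent (log bases differ by a constant factor).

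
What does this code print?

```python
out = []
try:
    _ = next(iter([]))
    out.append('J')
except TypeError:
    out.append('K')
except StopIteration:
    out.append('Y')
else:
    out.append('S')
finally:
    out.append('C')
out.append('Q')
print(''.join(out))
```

Execution trace: 'Y' (except StopIteration) → 'C' (finally) → 'Q' (after the try/except). Output: YCQ

Answer: YCQ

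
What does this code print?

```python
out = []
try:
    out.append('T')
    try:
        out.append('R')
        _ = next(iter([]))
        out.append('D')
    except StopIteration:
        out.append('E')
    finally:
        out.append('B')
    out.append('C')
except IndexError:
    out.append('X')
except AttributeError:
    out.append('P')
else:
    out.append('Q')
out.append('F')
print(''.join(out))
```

Execution trace: 'T' (try body) → 'R' (inner try body) → 'E' (inner except StopIteration) → 'B' (inner finally) → 'C' (try body, no exception) → 'Q' (else) → 'F' (after the try/except). Output: TREBCQF

Answer: TREBCQF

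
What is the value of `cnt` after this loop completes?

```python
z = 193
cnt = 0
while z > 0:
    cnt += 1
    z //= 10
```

Count digits by repeated division by 10
`cnt` takes the values: 0 → 1 → 2 → 3

Answer: 3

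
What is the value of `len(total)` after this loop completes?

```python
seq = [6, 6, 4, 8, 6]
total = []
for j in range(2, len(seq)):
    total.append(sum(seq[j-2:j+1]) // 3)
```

Number of 3-element averages
`total` takes the values: [] → [5] → [5, 6] → [5, 6, 6]
So `len(total)` = 3

Answer: 3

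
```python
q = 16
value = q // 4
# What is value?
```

Trace:
`q = 16` → q = 16
`value = q // 4` → value = 4
So value = 4

Answer: 4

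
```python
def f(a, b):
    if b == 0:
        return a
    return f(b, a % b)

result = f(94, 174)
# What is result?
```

f(94, 174) -> f(174, 94) -> f(94, 80) -> f(80, 14) -> f(14, 10) -> f(10, 4) -> f(4, 2) -> f(2, 0) -> 2

Answer: 2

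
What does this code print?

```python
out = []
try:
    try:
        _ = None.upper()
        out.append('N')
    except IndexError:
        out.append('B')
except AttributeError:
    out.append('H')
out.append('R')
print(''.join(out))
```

Execution trace: 'H' (outer except AttributeError) → 'R' (after the try/except). Output: HR

Answer: HR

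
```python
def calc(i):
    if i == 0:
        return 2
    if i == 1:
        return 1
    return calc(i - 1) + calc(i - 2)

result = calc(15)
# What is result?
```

Build up from base cases: calc(0)=2, calc(1)=1, calc(2)=3, calc(3)=4, calc(4)=7, calc(5)=11, calc(6)=18, ..., calc(15)=1364

Answer: 1364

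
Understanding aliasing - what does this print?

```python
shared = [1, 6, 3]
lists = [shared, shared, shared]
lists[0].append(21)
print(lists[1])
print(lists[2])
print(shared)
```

Key concept: list of same reference.
Step by step:
`shared = [1, 6, 3]` → shared = [1, 6, 3]
`lists = [shared, shared, shared]` → lists = [[1, 6, 3], [1, 6, 3], [1, 6, 3]]
`lists[0].append(21)` → shared = [1, 6, 3, 21]; lists = [[1, 6, 3, 21], [1, 6, 3, 21], [1, 6, 3, 21]]
`print(lists[1])` → prints [1, 6, 3, 21]
`print(lists[2])` → prints [1, 6, 3, 21]
`print(shared)` → prints [1, 6, 3, 21]

Answer:
[1, 6, 3, 21]
[1, 6, 3, 21]
[1, 6, 3, 21]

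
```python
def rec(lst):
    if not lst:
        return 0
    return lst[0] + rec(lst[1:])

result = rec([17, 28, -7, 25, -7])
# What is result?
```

17 + 28 + (-7) + 25 + (-7) + 0 = 56

Answer: 56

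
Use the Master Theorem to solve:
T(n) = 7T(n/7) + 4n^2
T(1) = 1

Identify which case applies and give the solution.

a=7, b=7, f(n)=4n^2. log_7(7) = 1. Since c=2 > 1 and the regularity condition holds (7(n/7)^2 = (7/7^2)n^2 with 7/7^2 < 1), Case 3 applies: T(n) = Θ(f(n)) = O(n^2).

Answer: O(n^2) - Case 3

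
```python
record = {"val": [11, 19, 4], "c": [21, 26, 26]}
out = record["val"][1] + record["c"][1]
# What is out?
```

Trace:
`record = {"val": [11, 19, 4], "c": [21, 26, 26]}` → record = {'val': [11, 19, 4], 'c': [21, 26, 26]}
`out = record["val"][1] + record["c"][1]` → out = 45
So out = 45

Answer: 45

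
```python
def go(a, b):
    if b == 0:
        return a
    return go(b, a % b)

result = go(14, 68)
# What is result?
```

go(14, 68) -> go(68, 14) -> go(14, 12) -> go(12, 2) -> go(2, 0) -> 2

Answer: 2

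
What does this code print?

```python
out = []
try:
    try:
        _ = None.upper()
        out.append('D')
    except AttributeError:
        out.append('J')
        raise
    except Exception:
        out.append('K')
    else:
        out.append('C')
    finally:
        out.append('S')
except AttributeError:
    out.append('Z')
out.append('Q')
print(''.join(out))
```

Execution trace: 'J' (inner except AttributeError) → 'S' (inner finally) → 'Z' (outer except AttributeError) → 'Q' (after the try/except). Output: JSZQ

Answer: JSZQ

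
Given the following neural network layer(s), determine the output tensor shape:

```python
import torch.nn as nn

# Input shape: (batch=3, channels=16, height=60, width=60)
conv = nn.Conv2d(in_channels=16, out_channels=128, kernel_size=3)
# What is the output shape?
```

Input: (3, 16, 60, 60) -> Output: (3, 128, 58, 58)

Answer: (3, 128, 58, 58)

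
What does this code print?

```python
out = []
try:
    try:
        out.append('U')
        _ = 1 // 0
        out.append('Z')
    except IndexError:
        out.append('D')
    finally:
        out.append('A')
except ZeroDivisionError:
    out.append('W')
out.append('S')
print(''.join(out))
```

Execution trace: 'U' (try body) → 'A' (finally) → 'W' (outer except ZeroDivisionError) → 'S' (after the try/except). Output: UAWS

Answer: UAWS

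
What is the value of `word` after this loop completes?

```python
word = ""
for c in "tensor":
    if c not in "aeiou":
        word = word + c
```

Remove vowels from 'tensor'
`word` takes the values: "" → "t" → "tn" → "tns" → "tnsr"

Answer: "tnsr"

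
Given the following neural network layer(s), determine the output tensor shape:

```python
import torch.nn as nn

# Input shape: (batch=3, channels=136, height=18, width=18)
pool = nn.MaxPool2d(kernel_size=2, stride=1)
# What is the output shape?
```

Input: (3, 136, 18, 18) -> Output: (3, 136, 17, 17)

Answer: (3, 136, 17, 17)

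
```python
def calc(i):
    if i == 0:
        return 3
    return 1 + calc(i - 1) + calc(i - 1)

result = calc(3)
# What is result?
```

calc(i) = 1 + 2·calc(i-1), calc(0)=3. Closed form: (3+1)·2^3 - 1 = 31.

Answer: 31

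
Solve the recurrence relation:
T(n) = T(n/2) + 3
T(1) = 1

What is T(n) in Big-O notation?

Each step divides n by 2 and adds 3. After log_2(n) steps we reach T(1)=1. So T(n) = 3·log_2(n) + 1 = O(log n).

Answer: O(log n)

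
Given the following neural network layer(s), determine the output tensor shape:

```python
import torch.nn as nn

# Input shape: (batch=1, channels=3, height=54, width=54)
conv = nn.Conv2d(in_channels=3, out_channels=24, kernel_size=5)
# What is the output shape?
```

Input: (1, 3, 54, 54) -> Output: (1, 24, 50, 50)

Answer: (1, 24, 50, 50)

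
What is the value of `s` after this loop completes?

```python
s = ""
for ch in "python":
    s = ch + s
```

Reverse 'python'
`s` takes the values: "" → "p" → "yp" → "typ" → "htyp" → "ohtyp" → "nohtyp"

Answer: "nohtyp"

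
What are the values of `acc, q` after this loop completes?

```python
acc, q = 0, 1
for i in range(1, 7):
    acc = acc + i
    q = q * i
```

Sum and factorial of 1 to 6
`acc, q` takes the values: (0, 1) → (1, 1) → (3, 1) → (3, 2) → (6, 2) → (6, 6) → (10, 6) → (10, 24) → (15, 24) → (15, 120) → (21, 120) → (21, 720)

Answer: 21, 720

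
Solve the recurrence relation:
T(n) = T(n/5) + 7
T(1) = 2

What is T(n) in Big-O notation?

Each step divides n by 5 and adds 7. After log_5(n) steps we reach T(1)=2. So T(n) = 7·log_5(n) + 2 = O(log n).

Answer: O(log n)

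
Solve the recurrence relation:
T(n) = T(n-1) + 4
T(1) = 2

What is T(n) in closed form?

Unrolling: T(n) = T(1) + 4·(n-1) = 2 + 4(n-1) = 4n - 2.

Answer: T(n) = 4n - 2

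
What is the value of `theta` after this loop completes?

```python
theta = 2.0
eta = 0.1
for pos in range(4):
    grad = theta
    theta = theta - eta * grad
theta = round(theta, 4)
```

Gradient descent: w = 2.0 * (1 - 0.1)^4
`theta` takes the values: 2.0 → 1.8 → 1.62 → 1.458 → 1.3122

Answer: 1.3122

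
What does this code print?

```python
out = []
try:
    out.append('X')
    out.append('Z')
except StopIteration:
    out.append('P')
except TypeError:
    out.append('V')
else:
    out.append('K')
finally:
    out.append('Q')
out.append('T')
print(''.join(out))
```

Execution trace: 'X' (try body) → 'Z' (try body, no exception) → 'K' (else) → 'Q' (finally) → 'T' (after the try/except). Output: XZKQT

Answer: XZKQT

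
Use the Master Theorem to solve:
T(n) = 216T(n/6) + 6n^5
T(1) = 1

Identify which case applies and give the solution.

a=216, b=6, f(n)=6n^5. log_6(216) = 3. Since c=5 > 3 and the regularity condition holds (216(n/6)^5 = (216/6^5)n^5 with 216/6^5 < 1), Case 3 applies: T(n) = Θ(f(n)) = O(n^5).

Answer: O(n^5) - Case 3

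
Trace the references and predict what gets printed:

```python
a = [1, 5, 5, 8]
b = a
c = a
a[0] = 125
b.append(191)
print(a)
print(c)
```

Key concept: multiple aliases.
Step by step:
`a = [1, 5, 5, 8]` → a = [1, 5, 5, 8]
`b = a` → b = [1, 5, 5, 8] (same object as a)
`c = a` → c = [1, 5, 5, 8] (same object as a, b)
`a[0] = 125` → a = [125, 5, 5, 8] (same object as b, c); b = [125, 5, 5, 8] (same object as a, c); c = [125, 5, 5, 8] (same object as a, b)
`b.append(191)` → a = [125, 5, 5, 8, 191] (same object as b, c); b = [125, 5, 5, 8, 191] (same object as a, c); c = [125, 5, 5, 8, 191] (same object as a, b)
`print(a)` → prints [125, 5, 5, 8, 191]
`print(c)` → prints [125, 5, 5, 8, 191]

Answer:
[125, 5, 5, 8, 191]
[125, 5, 5, 8, 191]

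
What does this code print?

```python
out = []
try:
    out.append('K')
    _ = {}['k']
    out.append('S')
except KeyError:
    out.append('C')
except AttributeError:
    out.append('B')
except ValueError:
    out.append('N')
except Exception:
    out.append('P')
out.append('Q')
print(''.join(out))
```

Execution trace: 'K' (try body) → 'C' (except KeyError) → 'Q' (after the try/except). Output: KCQ

Answer: KCQ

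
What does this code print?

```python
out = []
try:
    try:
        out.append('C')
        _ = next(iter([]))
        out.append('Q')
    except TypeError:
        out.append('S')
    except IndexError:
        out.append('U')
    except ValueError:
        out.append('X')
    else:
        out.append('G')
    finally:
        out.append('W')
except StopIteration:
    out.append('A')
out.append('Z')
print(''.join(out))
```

Execution trace: 'C' (try body) → 'W' (finally) → 'A' (outer except StopIteration) → 'Z' (after the try/except). Output: CWAZ

Answer: CWAZ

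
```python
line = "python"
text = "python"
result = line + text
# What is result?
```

Trace:
`line = "python"` → line = 'python'
`text = "python"` → text = 'python'
`result = line + text` → result = 'pythonpython'
So result = 'pythonpython'

Answer: 'pythonpython'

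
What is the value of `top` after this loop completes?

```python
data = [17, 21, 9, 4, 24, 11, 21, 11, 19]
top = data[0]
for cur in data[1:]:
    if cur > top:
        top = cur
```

Maximum of [17, 21, 9, 4, 24, 11, 21, 11, 19]
`top` takes the values: 17 → 21 → 24

Answer: 24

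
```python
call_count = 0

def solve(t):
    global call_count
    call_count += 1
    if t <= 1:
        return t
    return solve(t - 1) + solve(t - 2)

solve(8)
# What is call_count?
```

Calls(t) = 1 + Calls(t-1) + Calls(t-2); Calls(0)=Calls(1)=1. For t=8 this gives 67.

Answer: 67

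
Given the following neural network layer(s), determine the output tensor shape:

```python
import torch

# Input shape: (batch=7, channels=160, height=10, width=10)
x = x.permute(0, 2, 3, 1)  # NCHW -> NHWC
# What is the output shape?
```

Input: (7, 160, 10, 10) -> Output: (7, 10, 10, 160)

Answer: (7, 10, 10, 160)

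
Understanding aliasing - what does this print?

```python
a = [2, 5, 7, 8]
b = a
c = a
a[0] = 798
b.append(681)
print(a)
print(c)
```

Key concept: multiple aliases.
Step by step:
`a = [2, 5, 7, 8]` → a = [2, 5, 7, 8]
`b = a` → b = [2, 5, 7, 8] (same object as a)
`c = a` → c = [2, 5, 7, 8] (same object as a, b)
`a[0] = 798` → a = [798, 5, 7, 8] (same object as b, c); b = [798, 5, 7, 8] (same object as a, c); c = [798, 5, 7, 8] (same object as a, b)
`b.append(681)` → a = [798, 5, 7, 8, 681] (same object as b, c); b = [798, 5, 7, 8, 681] (same object as a, c); c = [798, 5, 7, 8, 681] (same object as a, b)
`print(a)` → prints [798, 5, 7, 8, 681]
`print(c)` → prints [798, 5, 7, 8, 681]

Answer:
[798, 5, 7, 8, 681]
[798, 5, 7, 8, 681]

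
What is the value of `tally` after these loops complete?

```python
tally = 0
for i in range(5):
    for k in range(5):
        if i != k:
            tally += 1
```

5² - 5 (exclude diagonal)
`tally` takes the values: 0 → 1 → 2 → 3 → 4 → 5 → 6 → 7 → 8 → 9 → 10 → 11 → 12 → 13 → 14 → 15 → 16 → 17 → 18 → 19 → 20

Answer: 20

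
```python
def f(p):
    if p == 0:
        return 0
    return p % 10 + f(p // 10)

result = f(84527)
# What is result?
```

Sum of digits of 84527: 7 + 2 + 5 + 4 + 8 = 26

Answer: 26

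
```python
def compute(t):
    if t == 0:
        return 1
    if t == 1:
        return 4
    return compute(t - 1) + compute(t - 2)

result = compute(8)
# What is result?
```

Build up from base cases: compute(0)=1, compute(1)=4, compute(2)=5, compute(3)=9, compute(4)=14, compute(5)=23, compute(6)=37, ..., compute(8)=97

Answer: 97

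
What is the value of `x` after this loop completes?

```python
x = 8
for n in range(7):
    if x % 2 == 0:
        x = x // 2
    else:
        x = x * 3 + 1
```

Collatz-style transformation from 8
`x` takes the values: 8 → 4 → 2 → 1 → 4 → 2 → 1 → 4

Answer: 4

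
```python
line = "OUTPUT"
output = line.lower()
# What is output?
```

Trace:
`line = "OUTPUT"` → line = 'OUTPUT'
`output = line.lower()` → output = 'output'
So output = 'output'

Answer: 'output'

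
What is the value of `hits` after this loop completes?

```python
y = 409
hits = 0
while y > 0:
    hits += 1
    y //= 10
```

Count digits by repeated division by 10
`hits` takes the values: 0 → 1 → 2 → 3

Answer: 3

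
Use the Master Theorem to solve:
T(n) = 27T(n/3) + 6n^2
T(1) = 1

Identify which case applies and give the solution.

a=27, b=3, f(n)=6n^2. log_3(27) = 3. Since c=2 < 3, Case 1 applies: T(n) = Θ(n^log_b(a)) = O(n^3).

Answer: O(n^3) - Case 1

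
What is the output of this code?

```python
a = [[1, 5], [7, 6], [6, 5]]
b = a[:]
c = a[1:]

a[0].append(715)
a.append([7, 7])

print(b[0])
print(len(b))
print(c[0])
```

Key concept: slice with nested mutation.
Step by step:
`a = [[1, 5], [7, 6], [6, 5]]` → a = [[1, 5], [7, 6], [6, 5]]
`b = a[:]` → b = [[1, 5], [7, 6], [6, 5]]
`c = a[1:]` → c = [[7, 6], [6, 5]]
`a[0].append(715)` → a = [[1, 5, 715], [7, 6], [6, 5]]; b = [[1, 5, 715], [7, 6], [6, 5]]
`a.append([7, 7])` → a = [[1, 5, 715], [7, 6], [6, 5], [7, 7]]
`print(b[0])` → prints [1, 5, 715]
`print(len(b))` → prints 3
`print(c[0])` → prints [7, 6]

Answer:
[1, 5, 715]
3
[7, 6]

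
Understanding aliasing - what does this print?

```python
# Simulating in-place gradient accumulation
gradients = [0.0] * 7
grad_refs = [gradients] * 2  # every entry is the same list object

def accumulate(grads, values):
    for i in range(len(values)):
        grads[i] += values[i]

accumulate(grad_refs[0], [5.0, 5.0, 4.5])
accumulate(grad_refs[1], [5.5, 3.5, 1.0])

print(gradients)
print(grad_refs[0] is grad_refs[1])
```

Key concept: gradient accumulation aliasing.
Step by step:
`gradients = [0.0] * 7` → gradients = [0.0, 0.0, 0.0, 0.0, 0.0, 0.0, 0.0]
`grad_refs = [gradients] * 2` → grad_refs = [[0.0, 0.0, 0.0, 0.0, 0.0, 0.0, 0.0], [0.0, 0.0, 0.0, 0.0, 0.0, 0.0, 0.0]]
`accumulate(grad_refs[0], [5.0, 5.0, 4.5])` → gradients = [5.0, 5.0, 4.5, 0.0, 0.0, 0.0, 0.0]; grad_refs = [[5.0, 5.0, 4.5, 0.0, 0.0, 0.0, 0.0], [5.0, 5.0, 4.5, 0.0, 0.0, 0.0, 0.0]]
`accumulate(grad_refs[1], [5.5, 3.5, 1.0])` → gradients = [10.5, 8.5, 5.5, 0.0, 0.0, 0.0, 0.0]; grad_refs = [[10.5, 8.5, 5.5, 0.0, 0.0, 0.0, 0.0], [10.5, 8.5, 5.5, 0.0, 0.0, 0.0, 0.0]]
`print(gradients)` → prints [10.5, 8.5, 5.5, 0.0, 0.0, 0.0, 0.0]
`print(grad_refs[0] is grad_refs[1])` → prints True

Answer:
[10.5, 8.5, 5.5, 0.0, 0.0, 0.0, 0.0]
True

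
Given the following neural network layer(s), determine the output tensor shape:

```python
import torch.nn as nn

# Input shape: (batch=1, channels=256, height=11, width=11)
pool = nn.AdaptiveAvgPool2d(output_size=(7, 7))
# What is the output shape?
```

Input: (1, 256, 11, 11) -> Output: (1, 256, 7, 7)

Answer: (1, 256, 7, 7)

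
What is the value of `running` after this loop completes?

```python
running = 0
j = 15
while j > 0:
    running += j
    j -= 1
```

Sum 15 down to 1
`running` takes the values: 0 → 15 → 29 → 42 → 54 → 65 → 75 → 84 → 92 → 99 → 105 → 110 → 114 → 117 → 119 → 120

Answer: 120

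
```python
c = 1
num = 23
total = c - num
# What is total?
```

Trace:
`c = 1` → c = 1
`num = 23` → num = 23
`total = c - num` → total = -22
So total = -22

Answer: -22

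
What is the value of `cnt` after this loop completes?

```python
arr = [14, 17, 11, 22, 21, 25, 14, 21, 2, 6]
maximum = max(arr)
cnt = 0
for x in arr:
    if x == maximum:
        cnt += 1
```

Count of max value 25 in [14, 17, 11, 22, 21, 25, 14, 21, 2, 6]
`cnt` takes the values: 0 → 1

Answer: 1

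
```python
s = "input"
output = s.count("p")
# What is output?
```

Trace:
`s = "input"` → s = 'input'
`output = s.count("p")` → output = 1
So output = 1

Answer: 1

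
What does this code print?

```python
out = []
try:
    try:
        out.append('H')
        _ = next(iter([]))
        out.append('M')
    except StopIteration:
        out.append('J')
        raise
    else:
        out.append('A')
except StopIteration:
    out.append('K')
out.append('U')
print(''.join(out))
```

Execution trace: 'H' (inner try body) → 'J' (inner except StopIteration) → 'K' (outer except StopIteration) → 'U' (after the try/except). Output: HJKU

Answer: HJKU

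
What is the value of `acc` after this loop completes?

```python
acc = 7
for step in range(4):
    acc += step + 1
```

Start at 7, add 1 to 4 = 17
`acc` takes the values: 7 → 8 → 10 → 13 → 17

Answer: 17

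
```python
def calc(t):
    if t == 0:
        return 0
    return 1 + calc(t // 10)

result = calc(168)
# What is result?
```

Count of digits of 168: 3

Answer: 3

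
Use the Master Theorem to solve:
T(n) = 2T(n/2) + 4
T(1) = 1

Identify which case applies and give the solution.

a=2, b=2, f(n)=4. log_2(2) = 1. Since c=0 < 1, Case 1 applies: T(n) = Θ(n^log_b(a)) = O(n).

Answer: O(n) - Case 1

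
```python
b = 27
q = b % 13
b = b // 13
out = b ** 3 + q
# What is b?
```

Trace:
`b = 27` → b = 27
`q = b % 13` → q = 1
`b = b // 13` → b = 2
`out = b ** 3 + q` → out = 9
So b = 2

Answer: 2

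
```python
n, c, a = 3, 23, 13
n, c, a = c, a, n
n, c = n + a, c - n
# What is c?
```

Trace:
`n, c, a = 3, 23, 13` → n = 3; c = 23; a = 13
`n, c, a = c, a, n` → n = 23; c = 13; a = 3
`n, c = n + a, c - n` → n = 26; c = -10
So c = -10

Answer: -10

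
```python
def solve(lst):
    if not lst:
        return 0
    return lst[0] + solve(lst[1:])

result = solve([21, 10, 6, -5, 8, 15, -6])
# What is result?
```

21 + 10 + 6 + (-5) + 8 + 15 + (-6) + 0 = 49

Answer: 49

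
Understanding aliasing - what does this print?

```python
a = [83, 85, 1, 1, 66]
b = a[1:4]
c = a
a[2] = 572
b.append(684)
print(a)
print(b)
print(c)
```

Key concept: slice vs alias.
Step by step:
`a = [83, 85, 1, 1, 66]` → a = [83, 85, 1, 1, 66]
`b = a[1:4]` → b = [85, 1, 1]
`c = a` → c = [83, 85, 1, 1, 66] (same object as a)
`a[2] = 572` → a = [83, 85, 572, 1, 66] (same object as c); c = [83, 85, 572, 1, 66] (same object as a)
`b.append(684)` → b = [85, 1, 1, 684]
`print(a)` → prints [83, 85, 572, 1, 66]
`print(b)` → prints [85, 1, 1, 684]
`print(c)` → prints [83, 85, 572, 1, 66]

Answer:
[83, 85, 572, 1, 66]
[85, 1, 1, 684]
[83, 85, 572, 1, 66]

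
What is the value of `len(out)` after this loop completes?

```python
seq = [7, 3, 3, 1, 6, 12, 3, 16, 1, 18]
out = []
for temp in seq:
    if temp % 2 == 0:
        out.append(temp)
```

Count even numbers in [7, 3, 3, 1, 6, 12, 3, 16, 1, 18]
`out` takes the values: [] → [6] → [6, 12] → [6, 12, 16] → [6, 12, 16, 18]
So `len(out)` = 4

Answer: 4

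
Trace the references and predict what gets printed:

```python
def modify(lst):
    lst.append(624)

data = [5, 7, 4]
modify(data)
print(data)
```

Key concept: function modifies passed list.
Step by step:
`data = [5, 7, 4]` → data = [5, 7, 4]
`modify(data)` → data = [5, 7, 4, 624]
`print(data)` → prints [5, 7, 4, 624]

Answer: [5, 7, 4, 624]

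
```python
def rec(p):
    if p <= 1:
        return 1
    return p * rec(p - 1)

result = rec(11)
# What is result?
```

rec(11) = 11 * 10 * 9 * 8 * 7 * 6 * 5 * 4 * 3 * 2 * 1 = 39916800

Answer: 39916800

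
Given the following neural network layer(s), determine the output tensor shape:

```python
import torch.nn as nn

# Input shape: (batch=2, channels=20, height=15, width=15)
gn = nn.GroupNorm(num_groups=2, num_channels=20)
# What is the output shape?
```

Input: (2, 20, 15, 15) -> Output: (2, 20, 15, 15)

Answer: (2, 20, 15, 15)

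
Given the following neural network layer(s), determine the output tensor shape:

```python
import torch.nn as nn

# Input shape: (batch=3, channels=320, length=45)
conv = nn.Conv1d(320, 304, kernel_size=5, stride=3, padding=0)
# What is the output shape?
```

Input: (3, 320, 45) -> Output: (3, 304, 14)

Answer: (3, 304, 14)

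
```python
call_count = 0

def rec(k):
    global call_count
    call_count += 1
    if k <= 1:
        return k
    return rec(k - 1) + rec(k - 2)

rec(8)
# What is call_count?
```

Calls(k) = 1 + Calls(k-1) + Calls(k-2); Calls(0)=Calls(1)=1. For k=8 this gives 67.

Answer: 67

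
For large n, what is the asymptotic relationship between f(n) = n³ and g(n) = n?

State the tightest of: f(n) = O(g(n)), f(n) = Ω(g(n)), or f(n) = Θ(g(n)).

n³ vs n: f(n) = Ω(g(n)) but not O(g(n)) — n³ grows strictly faster than n.

Answer: f(n) = Ω(g(n)) but not O(g(n)) — n³ grows strictly faster than n.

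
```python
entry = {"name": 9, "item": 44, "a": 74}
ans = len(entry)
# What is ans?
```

Trace:
`entry = {"name": 9, "item": 44, "a": 74}` → entry = {'name': 9, 'item': 44, 'a': 74}
`ans = len(entry)` → ans = 3
So ans = 3

Answer: 3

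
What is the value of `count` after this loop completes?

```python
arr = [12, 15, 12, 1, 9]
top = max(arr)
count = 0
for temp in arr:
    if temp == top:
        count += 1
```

Count of max value 15 in [12, 15, 12, 1, 9]
`count` takes the values: 0 → 1

Answer: 1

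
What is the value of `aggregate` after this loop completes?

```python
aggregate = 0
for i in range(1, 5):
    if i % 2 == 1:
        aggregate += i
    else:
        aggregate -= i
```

Add odd, subtract even
`aggregate` takes the values: 0 → 1 → -1 → 2 → -2

Answer: -2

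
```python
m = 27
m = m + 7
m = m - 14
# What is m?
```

Trace:
`m = 27` → m = 27
`m = m + 7` → m = 34
`m = m - 14` → m = 20
So m = 20

Answer: 20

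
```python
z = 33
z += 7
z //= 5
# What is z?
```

Trace:
`z = 33` → z = 33
`z += 7` → z = 40
`z //= 5` → z = 8
So z = 8

Answer: 8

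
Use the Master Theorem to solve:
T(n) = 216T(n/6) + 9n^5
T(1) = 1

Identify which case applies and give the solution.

a=216, b=6, f(n)=9n^5. log_6(216) = 3. Since c=5 > 3 and the regularity condition holds (216(n/6)^5 = (216/6^5)n^5 with 216/6^5 < 1), Case 3 applies: T(n) = Θ(f(n)) = O(n^5).

Answer: O(n^5) - Case 3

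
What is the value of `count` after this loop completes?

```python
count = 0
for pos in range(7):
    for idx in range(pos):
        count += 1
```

Triangle number: 0+1+2+...+6
`count` takes the values: 0 → 1 → 2 → 3 → 4 → 5 → 6 → 7 → 8 → 9 → 10 → 11 → 12 → 13 → 14 → 15 → 16 → 17 → 18 → 19 → 20 → 21

Answer: 21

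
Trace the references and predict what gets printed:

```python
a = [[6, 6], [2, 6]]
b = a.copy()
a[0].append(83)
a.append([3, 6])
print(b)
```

Key concept: shallow copy with nested lists.
Step by step:
`a = [[6, 6], [2, 6]]` → a = [[6, 6], [2, 6]]
`b = a.copy()` → b = [[6, 6], [2, 6]]
`a[0].append(83)` → a = [[6, 6, 83], [2, 6]]; b = [[6, 6, 83], [2, 6]]
`a.append([3, 6])` → a = [[6, 6, 83], [2, 6], [3, 6]]
`print(b)` → prints [[6, 6, 83], [2, 6]]

Answer: [[6, 6, 83], [2, 6]]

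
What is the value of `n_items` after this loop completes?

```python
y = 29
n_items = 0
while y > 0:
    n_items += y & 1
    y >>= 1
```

Count set bits in 29 (binary: 0b11101)
`n_items` takes the values: 0 → 1 → 2 → 3 → 4

Answer: 4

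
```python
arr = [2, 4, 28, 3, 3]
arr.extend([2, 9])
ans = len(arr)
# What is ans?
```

Trace:
`arr = [2, 4, 28, 3, 3]` → arr = [2, 4, 28, 3, 3]
`arr.extend([2, 9])` → arr = [2, 4, 28, 3, 3, 2, 9]
`ans = len(arr)` → ans = 7
So ans = 7

Answer: 7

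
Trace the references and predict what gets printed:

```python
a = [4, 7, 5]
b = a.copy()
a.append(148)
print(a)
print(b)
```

Key concept: list.copy() creates independent copy.
Step by step:
`a = [4, 7, 5]` → a = [4, 7, 5]
`b = a.copy()` → b = [4, 7, 5]
`a.append(148)` → a = [4, 7, 5, 148]
`print(a)` → prints [4, 7, 5, 148]
`print(b)` → prints [4, 7, 5]

Answer:
[4, 7, 5, 148]
[4, 7, 5]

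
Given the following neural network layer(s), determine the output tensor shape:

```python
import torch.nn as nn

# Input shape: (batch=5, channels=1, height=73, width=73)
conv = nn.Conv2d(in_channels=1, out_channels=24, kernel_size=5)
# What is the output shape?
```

Input: (5, 1, 73, 73) -> Output: (5, 24, 69, 69)

Answer: (5, 24, 69, 69)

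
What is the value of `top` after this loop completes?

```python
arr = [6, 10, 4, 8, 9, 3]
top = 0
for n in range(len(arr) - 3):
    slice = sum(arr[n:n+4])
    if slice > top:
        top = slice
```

Max sum of 4-element window in [6, 10, 4, 8, 9, 3]
`top` takes the values: 0 → 28 → 31

Answer: 31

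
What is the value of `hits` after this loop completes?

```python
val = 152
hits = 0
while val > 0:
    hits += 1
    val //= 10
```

Count digits by repeated division by 10
`hits` takes the values: 0 → 1 → 2 → 3

Answer: 3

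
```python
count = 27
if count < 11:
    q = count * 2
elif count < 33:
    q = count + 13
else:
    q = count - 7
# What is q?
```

Trace:
`count = 27` → count = 27
`if count < 11: ...` → count < 11 is False, count < 33 is True → q = 40
So q = 40

Answer: 40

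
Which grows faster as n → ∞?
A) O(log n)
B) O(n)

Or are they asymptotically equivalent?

O(log n) vs O(n): Higher order terms dominate.

Answer: B) O(n) grows faster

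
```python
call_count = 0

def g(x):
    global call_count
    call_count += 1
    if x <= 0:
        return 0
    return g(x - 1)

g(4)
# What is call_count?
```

Linear recursion stepping by 1: 5 calls from x=4 down to ≤0.

Answer: 5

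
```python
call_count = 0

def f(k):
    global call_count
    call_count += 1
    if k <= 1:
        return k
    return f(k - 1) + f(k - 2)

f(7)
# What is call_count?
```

Calls(k) = 1 + Calls(k-1) + Calls(k-2); Calls(0)=Calls(1)=1. For k=7 this gives 41.

Answer: 41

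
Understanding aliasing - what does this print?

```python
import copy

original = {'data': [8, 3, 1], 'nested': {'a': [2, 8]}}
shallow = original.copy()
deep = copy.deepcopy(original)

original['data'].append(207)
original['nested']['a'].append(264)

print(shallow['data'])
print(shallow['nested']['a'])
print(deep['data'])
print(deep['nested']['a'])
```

Key concept: comparing shallow vs deep copy.
Step by step:
`original = {'data': [8, 3, 1], 'nested': {'a': [2, 8]}}` → original = {'data': [8, 3, 1], 'nested': {'a': [2, 8]}}
`shallow = original.copy()` → shallow = {'data': [8, 3, 1], 'nested': {'a': [2, 8]}}
`deep = copy.deepcopy(original)` → deep = {'data': [8, 3, 1], 'nested': {'a': [2, 8]}}
`original['data'].append(207)` → original = {'data': [8, 3, 1, 207], 'nested': {'a': [2, 8]}}; shallow = {'data': [8, 3, 1, 207], 'nested': {'a': [2, 8]}}
`original['nested']['a'].append(264)` → original = {'data': [8, 3, 1, 207], 'nested': {'a': [2, 8, 264]}}; shallow = {'data': [8, 3, 1, 207], 'nested': {'a': [2, 8, 264]}}
`print(shallow['data'])` → prints [8, 3, 1, 207]
`print(shallow['nested']['a'])` → prints [2, 8, 264]
`print(deep['data'])` → prints [8, 3, 1]
`print(deep['nested']['a'])` → prints [2, 8]

Answer:
[8, 3, 1, 207]
[2, 8, 264]
[8, 3, 1]
[2, 8]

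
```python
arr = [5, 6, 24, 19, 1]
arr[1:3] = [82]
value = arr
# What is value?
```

Trace:
`arr = [5, 6, 24, 19, 1]` → arr = [5, 6, 24, 19, 1]
`arr[1:3] = [82]` → arr = [5, 82, 19, 1]
`value = arr` → value = [5, 82, 19, 1]
So value = [5, 82, 19, 1]

Answer: [5, 82, 19, 1]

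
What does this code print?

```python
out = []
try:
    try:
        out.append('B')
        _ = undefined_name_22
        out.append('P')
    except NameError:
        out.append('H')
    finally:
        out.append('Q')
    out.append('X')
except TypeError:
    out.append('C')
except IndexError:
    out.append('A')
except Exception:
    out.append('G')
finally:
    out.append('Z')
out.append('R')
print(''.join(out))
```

Execution trace: 'B' (inner try body) → 'H' (inner except NameError) → 'Q' (inner finally) → 'X' (try body, no exception) → 'Z' (finally) → 'R' (after the try/except). Output: BHQXZR

Answer: BHQXZR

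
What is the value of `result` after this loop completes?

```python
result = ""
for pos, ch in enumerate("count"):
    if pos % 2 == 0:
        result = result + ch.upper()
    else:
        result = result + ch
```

Uppercase even positions in 'count'
`result` takes the values: "" → "C" → "Co" → "CoU" → "CoUn" → "CoUnT"

Answer: "CoUnT"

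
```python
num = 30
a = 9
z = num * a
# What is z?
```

Trace:
`num = 30` → num = 30
`a = 9` → a = 9
`z = num * a` → z = 270
So z = 270

Answer: 270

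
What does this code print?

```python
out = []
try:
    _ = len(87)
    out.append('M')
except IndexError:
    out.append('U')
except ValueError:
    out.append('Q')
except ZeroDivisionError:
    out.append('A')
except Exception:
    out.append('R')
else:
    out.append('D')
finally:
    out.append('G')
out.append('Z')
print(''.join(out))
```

Execution trace: 'R' (except Exception) → 'G' (finally) → 'Z' (after the try/except). Output: RGZ

Answer: RGZ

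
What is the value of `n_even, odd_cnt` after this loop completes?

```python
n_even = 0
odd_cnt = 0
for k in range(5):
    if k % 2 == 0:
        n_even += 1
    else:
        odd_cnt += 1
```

Count evens and odds in range(5)
`n_even, odd_cnt` takes the values: (0, 0) → (1, 0) → (1, 1) → (2, 1) → (2, 2) → (3, 2)

Answer: 3, 2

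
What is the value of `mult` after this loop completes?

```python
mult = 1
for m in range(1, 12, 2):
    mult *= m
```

Product of 1, 3, 5, ... up to 11
`mult` takes the values: 1 → 3 → 15 → 105 → 945 → 10395

Answer: 10395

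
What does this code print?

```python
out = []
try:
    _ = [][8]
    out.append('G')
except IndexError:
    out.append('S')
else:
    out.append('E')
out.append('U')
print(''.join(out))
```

Execution trace: 'S' (except IndexError) → 'U' (after the try/except). Output: SU

Answer: SU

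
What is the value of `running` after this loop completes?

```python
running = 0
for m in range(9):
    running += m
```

Sum of 0 to 8 = 36
`running` takes the values: 0 → 1 → 3 → 6 → 10 → 15 → 21 → 28 → 36

Answer: 36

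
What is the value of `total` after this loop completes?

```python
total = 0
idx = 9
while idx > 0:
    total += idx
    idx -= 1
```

Sum 9 down to 1
`total` takes the values: 0 → 9 → 17 → 24 → 30 → 35 → 39 → 42 → 44 → 45

Answer: 45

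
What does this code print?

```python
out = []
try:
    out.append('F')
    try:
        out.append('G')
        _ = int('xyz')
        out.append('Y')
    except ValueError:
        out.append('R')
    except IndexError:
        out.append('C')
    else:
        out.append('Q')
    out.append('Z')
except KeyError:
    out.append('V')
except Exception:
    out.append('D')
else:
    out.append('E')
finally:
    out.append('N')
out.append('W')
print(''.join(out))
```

Execution trace: 'F' (try body) → 'G' (inner try body) → 'R' (inner except ValueError) → 'Z' (try body, no exception) → 'E' (else) → 'N' (finally) → 'W' (after the try/except). Output: FGRZENW

Answer: FGRZENW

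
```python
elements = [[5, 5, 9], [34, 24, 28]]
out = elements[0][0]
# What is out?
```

Trace:
`elements = [[5, 5, 9], [34, 24, 28]]` → elements = [[5, 5, 9], [34, 24, 28]]
`out = elements[0][0]` → out = 5
So out = 5

Answer: 5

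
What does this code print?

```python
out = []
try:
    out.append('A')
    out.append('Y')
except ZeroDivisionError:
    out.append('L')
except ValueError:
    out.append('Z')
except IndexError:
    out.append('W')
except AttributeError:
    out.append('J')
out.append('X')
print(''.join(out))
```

Execution trace: 'A' (try body) → 'Y' (try body, no exception) → 'X' (after the try/except). Output: AYX

Answer: AYX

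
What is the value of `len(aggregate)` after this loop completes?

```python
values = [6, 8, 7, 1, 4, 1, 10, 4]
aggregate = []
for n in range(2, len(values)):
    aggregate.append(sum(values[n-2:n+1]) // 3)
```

Number of 3-element averages
`aggregate` takes the values: [] → [7] → [7, 5] → [7, 5, 4] → [7, 5, 4, 2] → [7, 5, 4, 2, 5] → [7, 5, 4, 2, 5, 5]
So `len(aggregate)` = 6

Answer: 6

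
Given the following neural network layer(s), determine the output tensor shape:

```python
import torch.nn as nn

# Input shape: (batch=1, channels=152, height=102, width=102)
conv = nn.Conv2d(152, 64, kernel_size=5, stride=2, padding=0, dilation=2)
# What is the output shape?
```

Input: (1, 152, 102, 102) -> Output: (1, 64, 47, 47)

Answer: (1, 64, 47, 47)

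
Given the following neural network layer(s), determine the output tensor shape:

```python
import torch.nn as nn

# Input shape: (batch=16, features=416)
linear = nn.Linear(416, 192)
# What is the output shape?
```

Input: (16, 416) -> Output: (16, 192)

Answer: (16, 192)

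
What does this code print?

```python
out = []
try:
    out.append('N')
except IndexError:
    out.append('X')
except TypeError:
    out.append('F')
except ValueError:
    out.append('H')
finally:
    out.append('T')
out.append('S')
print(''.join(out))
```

Execution trace: 'N' (try body, no exception) → 'T' (finally) → 'S' (after the try/except). Output: NTS

Answer: NTS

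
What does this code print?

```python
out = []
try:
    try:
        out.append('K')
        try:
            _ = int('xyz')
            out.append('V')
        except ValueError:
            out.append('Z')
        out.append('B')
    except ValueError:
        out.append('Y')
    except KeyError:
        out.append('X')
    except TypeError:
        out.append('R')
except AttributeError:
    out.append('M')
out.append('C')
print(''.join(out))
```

Execution trace: 'K' (try body) → 'Z' (inner except ValueError) → 'B' (try body, no exception) → 'C' (after the try/except). Output: KZBC

Answer: KZBC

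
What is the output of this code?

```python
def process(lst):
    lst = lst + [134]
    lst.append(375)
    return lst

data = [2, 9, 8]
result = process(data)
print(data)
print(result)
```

Key concept: rebinding parameter vs mutation.
Step by step:
`data = [2, 9, 8]` → data = [2, 9, 8]
`result = process(data)` → result = [2, 9, 8, 134, 375]
`print(data)` → prints [2, 9, 8]
`print(result)` → prints [2, 9, 8, 134, 375]

Answer:
[2, 9, 8]
[2, 9, 8, 134, 375]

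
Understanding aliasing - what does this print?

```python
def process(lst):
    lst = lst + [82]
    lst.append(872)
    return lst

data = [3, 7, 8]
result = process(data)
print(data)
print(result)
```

Key concept: rebinding parameter vs mutation.
Step by step:
`data = [3, 7, 8]` → data = [3, 7, 8]
`result = process(data)` → result = [3, 7, 8, 82, 872]
`print(data)` → prints [3, 7, 8]
`print(result)` → prints [3, 7, 8, 82, 872]

Answer:
[3, 7, 8]
[3, 7, 8, 82, 872]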